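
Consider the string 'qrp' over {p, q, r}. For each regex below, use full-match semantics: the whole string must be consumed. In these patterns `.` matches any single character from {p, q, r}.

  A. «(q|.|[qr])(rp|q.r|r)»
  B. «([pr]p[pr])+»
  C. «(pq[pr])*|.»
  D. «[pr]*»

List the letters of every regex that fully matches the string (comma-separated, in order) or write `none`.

A

A → match
B → no match
C → no match
D → no match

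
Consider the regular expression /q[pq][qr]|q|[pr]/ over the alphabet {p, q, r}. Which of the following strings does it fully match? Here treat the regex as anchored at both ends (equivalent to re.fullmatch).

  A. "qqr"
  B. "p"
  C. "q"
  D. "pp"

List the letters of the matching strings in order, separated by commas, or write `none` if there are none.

A → match
B → match
C → match
D → no match

A, B, C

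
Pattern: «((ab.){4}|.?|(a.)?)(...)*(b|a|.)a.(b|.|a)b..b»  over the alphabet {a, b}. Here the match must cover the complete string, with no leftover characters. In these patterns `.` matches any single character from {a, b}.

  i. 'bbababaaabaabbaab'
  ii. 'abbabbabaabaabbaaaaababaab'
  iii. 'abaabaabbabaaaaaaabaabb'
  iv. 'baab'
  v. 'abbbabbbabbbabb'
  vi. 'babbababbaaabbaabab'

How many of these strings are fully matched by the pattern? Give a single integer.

3

i → match
ii → match
iii → no match
iv → no match
v → match
vi → no match
Total matched: 3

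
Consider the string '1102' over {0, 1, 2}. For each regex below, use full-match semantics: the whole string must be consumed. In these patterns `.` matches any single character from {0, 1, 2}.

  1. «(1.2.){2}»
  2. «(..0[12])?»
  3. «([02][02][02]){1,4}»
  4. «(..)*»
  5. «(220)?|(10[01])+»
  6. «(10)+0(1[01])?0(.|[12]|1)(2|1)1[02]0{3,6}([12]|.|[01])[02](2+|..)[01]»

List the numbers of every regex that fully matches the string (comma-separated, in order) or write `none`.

1 → no match
2 → match
3 → no match
4 → match
5 → no match
6 → no match — must start with '10'

2, 4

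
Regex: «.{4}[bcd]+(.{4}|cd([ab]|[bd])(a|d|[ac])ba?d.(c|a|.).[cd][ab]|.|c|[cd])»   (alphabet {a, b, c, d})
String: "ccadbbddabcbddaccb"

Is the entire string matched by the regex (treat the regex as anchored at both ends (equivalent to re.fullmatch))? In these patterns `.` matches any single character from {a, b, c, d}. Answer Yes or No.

No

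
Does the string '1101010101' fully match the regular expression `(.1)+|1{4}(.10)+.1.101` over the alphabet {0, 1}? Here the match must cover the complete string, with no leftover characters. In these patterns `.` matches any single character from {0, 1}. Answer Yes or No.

Yes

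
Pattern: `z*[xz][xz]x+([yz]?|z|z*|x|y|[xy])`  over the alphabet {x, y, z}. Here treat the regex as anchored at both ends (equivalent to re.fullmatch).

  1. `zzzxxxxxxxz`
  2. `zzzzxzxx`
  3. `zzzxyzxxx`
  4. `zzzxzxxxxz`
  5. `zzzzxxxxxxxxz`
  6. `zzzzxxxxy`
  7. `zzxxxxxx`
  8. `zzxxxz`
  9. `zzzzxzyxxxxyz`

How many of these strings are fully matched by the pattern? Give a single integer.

1 → match
2 → match
3 → no match
4 → match
5 → match
6 → match
7 → match
8 → match
9 → no match
Total matched: 7

7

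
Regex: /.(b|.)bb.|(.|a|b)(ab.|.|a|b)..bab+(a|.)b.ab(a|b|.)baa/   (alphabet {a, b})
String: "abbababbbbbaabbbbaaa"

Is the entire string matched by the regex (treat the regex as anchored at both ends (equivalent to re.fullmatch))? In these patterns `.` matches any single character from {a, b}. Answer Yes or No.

No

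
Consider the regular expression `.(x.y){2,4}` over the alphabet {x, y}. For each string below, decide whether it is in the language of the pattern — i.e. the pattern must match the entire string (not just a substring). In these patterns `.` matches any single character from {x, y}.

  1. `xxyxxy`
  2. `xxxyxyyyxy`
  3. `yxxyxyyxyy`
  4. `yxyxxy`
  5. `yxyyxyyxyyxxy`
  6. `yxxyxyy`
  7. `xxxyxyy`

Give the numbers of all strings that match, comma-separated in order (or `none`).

1 → no match
2 → no match
3 → match
4 → no match
5 → match
6 → match
7 → match

3, 5, 6, 7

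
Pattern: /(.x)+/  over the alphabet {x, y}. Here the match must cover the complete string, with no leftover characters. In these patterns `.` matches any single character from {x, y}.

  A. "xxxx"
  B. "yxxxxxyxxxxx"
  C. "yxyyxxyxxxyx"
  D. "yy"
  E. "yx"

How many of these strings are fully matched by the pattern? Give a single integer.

A → match
B → match
C → no match
D → no match — must end with "x"
E → match
Total matched: 3

3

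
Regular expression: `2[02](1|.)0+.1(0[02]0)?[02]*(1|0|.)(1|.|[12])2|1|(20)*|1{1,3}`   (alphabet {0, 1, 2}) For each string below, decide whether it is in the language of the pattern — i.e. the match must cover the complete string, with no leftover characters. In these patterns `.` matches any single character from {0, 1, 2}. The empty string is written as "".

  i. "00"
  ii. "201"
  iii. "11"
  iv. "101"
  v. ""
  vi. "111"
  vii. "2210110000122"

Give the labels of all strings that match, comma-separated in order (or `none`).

iii, v, vi, vii

i → no match
ii → no match
iii → match
iv → no match
v → match
vi → match
vii → match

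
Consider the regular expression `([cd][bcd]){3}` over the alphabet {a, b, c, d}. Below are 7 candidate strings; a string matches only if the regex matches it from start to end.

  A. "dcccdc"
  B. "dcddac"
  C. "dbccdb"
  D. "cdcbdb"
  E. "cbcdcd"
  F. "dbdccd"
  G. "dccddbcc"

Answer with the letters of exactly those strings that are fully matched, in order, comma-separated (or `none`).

A → match
B → no match
C → match
D → match
E → match
F → match
G → no match

A, C, D, E, F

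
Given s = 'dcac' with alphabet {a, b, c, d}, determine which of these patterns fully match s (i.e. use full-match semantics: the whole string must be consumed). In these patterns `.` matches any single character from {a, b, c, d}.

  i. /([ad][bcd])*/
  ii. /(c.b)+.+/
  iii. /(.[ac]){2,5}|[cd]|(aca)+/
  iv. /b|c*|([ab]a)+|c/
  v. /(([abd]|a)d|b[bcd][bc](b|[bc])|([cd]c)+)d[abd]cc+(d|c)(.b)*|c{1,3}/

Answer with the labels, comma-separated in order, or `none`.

i, iii

i → match
ii → no match — must start with 'c'
iii → match
iv → no match
v → no match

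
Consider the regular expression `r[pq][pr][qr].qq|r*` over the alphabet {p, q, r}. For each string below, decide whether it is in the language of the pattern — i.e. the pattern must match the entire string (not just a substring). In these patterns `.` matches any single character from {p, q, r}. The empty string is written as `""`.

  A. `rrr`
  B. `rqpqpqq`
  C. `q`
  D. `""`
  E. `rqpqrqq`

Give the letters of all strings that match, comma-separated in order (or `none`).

A, B, D, E

A → match
B → match
C → no match
D → match
E → match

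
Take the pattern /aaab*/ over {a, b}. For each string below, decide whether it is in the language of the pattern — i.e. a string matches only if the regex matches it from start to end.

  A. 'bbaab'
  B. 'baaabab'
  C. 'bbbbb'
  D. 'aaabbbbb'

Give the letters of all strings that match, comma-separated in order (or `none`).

D

A → no match — must start with 'aaa'
B → no match — must start with 'aaa'
C → no match — must start with 'aaa'
D → match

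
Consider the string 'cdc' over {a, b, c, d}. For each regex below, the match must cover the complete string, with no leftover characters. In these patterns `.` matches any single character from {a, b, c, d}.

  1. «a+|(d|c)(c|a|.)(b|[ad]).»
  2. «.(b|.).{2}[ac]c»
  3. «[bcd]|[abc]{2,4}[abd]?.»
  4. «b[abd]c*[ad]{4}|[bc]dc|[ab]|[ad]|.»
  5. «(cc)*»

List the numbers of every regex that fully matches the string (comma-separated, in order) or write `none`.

1 → no match
2 → no match
3 → no match
4 → match
5 → no match

4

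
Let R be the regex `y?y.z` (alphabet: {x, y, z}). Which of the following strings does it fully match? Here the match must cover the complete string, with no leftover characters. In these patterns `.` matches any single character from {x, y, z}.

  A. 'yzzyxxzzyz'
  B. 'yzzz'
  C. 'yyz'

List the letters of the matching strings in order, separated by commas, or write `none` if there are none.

A → no match
B → no match
C → match

C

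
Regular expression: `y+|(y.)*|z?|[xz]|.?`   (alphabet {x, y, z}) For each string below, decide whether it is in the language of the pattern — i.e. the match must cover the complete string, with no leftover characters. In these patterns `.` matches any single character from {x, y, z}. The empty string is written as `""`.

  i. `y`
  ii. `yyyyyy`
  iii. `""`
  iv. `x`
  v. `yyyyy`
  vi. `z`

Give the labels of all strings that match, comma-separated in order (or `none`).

i, ii, iii, iv, v, vi

i → match
ii → match
iii → match
iv → match
v → match
vi → match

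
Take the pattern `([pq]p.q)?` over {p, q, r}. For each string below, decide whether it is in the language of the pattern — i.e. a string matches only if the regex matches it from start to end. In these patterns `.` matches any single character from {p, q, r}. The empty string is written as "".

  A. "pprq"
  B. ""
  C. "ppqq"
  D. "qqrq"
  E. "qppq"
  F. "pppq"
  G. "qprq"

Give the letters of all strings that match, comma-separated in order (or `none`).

A, B, C, E, F, G

A. "pprq" → match
B. "" → match
C. "ppqq" → match
D. "qqrq" → no match
E. "qppq" → match
F. "pppq" → match
G. "qprq" → match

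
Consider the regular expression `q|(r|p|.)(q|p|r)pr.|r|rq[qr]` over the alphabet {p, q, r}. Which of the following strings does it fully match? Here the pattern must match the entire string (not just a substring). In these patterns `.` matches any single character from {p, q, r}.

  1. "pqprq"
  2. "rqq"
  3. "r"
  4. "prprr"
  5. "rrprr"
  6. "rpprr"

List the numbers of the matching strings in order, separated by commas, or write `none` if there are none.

1 → match
2 → match
3 → match
4 → match
5 → match
6 → match

1, 2, 3, 4, 5, 6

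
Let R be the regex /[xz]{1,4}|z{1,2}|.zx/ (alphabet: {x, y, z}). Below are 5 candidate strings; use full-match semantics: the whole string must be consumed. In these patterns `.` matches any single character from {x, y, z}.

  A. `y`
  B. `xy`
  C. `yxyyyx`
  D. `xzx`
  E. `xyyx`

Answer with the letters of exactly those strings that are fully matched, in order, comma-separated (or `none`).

D

A → no match
B → no match
C → no match
D → match
E → no match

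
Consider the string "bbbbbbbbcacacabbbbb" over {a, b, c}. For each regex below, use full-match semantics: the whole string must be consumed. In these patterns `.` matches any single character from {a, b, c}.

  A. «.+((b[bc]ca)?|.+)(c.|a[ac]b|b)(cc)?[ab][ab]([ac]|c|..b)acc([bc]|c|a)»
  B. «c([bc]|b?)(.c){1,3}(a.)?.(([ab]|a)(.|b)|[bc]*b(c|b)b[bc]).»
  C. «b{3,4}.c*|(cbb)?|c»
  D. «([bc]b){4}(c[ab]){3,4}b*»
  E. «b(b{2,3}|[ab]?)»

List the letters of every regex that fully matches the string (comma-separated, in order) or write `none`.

D

A → no match
B → no match — must start with "c"
C → no match
D → match
E → no match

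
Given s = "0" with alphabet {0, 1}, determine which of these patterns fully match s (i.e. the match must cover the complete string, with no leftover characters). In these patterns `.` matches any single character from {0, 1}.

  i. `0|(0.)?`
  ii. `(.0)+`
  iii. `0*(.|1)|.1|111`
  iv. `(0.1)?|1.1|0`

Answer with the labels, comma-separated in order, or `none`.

i → match
ii → no match
iii → match
iv → match

i, iii, iv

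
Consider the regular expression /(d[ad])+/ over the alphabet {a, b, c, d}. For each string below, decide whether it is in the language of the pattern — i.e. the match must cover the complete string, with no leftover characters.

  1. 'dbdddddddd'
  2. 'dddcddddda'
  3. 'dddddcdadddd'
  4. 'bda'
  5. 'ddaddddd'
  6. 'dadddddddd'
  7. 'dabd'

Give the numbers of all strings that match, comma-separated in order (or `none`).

6

1 → no match
2 → no match
3 → no match
4 → no match — must start with 'd'
5 → no match
6 → match
7 → no match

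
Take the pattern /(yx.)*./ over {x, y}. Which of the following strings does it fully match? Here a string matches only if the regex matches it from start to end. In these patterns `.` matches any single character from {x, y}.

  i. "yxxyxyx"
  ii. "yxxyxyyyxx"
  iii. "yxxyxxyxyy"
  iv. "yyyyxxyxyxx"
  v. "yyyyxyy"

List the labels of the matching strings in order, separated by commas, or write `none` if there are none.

i, iii

i → match
ii → no match
iii → match
iv → no match
v → no match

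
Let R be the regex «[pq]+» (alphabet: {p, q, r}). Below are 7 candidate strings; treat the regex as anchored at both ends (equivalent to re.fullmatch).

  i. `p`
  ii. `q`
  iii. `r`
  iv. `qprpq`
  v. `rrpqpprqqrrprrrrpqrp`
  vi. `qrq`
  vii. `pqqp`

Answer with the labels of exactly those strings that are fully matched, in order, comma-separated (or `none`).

i, ii, vii

i. `p` → match
ii. `q` → match
iii. `r` → no match
iv. `qprpq` → no match
v → no match
vi. `qrq` → no match
vii. `pqqp` → match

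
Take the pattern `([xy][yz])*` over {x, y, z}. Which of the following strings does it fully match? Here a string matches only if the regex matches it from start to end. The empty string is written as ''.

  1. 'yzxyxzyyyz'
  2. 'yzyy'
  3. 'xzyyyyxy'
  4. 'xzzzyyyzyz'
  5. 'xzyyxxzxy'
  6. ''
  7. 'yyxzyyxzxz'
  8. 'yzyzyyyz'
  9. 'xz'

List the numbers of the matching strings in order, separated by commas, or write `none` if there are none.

1, 2, 3, 6, 7, 8, 9

1 → match
2 → match
3 → match
4 → no match
5 → no match
6 → match
7 → match
8 → match
9 → match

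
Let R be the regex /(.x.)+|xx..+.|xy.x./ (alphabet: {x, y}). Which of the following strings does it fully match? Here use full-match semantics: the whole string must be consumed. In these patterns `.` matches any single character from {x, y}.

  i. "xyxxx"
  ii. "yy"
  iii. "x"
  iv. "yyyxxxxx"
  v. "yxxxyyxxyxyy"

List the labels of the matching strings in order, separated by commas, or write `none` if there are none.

i

i. "xyxxx" → match
ii. "yy" → no match
iii. "x" → no match
iv. "yyyxxxxx" → no match
v. "yxxxyyxxyxyy" → no match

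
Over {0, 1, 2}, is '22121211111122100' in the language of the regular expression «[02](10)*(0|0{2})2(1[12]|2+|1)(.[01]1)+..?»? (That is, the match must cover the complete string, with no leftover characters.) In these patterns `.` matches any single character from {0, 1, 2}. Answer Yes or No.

No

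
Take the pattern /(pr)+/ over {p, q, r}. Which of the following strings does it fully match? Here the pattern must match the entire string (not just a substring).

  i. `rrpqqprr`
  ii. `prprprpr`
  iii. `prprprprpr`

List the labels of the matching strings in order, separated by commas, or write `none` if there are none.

ii, iii

i → no match — must start with `pr`
ii → match
iii → match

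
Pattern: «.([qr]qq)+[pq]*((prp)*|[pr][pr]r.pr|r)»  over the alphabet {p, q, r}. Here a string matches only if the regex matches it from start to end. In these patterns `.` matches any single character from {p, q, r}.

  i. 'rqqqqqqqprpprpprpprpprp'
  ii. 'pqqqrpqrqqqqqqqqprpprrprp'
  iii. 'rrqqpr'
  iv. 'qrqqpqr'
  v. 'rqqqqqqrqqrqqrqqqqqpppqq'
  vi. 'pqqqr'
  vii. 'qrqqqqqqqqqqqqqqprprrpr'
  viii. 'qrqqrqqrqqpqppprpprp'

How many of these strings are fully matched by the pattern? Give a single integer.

i → match
ii → no match
iii. 'rrqqpr' → match
iv. 'qrqqpqr' → match
v → match
vi. 'pqqqr' → match
vii → match
viii → match
Total matched: 7

7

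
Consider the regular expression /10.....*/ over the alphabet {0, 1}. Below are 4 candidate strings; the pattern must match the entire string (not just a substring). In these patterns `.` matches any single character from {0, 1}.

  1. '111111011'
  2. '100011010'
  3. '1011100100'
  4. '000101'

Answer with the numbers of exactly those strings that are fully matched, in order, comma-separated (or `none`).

1. '111111011' → no match — must start with '10'
2. '100011010' → match
3. '1011100100' → match
4. '000101' → no match — must start with '10'

2, 3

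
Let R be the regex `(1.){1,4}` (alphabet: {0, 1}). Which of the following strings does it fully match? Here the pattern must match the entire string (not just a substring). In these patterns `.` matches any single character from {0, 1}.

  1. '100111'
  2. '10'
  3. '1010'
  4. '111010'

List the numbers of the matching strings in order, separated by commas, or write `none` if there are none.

2, 3, 4

1 → no match
2 → match
3 → match
4 → match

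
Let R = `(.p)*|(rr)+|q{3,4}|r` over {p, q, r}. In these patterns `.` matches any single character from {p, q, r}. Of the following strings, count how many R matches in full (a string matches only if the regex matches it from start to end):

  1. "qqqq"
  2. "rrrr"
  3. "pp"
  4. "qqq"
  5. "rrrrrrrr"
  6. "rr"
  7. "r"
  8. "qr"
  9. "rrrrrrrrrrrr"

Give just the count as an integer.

8

1 → match
2 → match
3 → match
4 → match
5 → match
6 → match
7 → match
8 → no match
9 → match
Total matched: 8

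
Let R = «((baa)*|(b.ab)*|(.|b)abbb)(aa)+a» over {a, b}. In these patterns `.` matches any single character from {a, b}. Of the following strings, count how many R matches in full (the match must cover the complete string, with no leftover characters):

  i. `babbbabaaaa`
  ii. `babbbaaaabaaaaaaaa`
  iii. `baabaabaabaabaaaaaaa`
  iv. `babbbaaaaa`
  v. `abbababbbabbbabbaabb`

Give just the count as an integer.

i → no match
ii → no match
iii → match
iv → match
v → no match — must end with `aaa`
Total matched: 2

2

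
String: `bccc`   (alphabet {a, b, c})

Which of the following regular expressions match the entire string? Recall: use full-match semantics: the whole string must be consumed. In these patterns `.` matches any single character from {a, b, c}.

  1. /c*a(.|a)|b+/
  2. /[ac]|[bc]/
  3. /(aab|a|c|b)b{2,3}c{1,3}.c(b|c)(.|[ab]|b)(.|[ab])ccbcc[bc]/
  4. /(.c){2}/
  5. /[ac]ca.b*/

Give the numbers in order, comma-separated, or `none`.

4

1 → no match
2 → no match
3 → no match
4 → match
5 → no match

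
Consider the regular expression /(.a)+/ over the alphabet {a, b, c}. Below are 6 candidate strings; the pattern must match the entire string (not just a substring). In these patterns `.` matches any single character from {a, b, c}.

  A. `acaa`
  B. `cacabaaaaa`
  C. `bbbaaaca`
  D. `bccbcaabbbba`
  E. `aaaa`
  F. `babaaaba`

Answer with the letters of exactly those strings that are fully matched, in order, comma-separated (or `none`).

B, E, F

A → no match
B → match
C → no match
D → no match
E → match
F → match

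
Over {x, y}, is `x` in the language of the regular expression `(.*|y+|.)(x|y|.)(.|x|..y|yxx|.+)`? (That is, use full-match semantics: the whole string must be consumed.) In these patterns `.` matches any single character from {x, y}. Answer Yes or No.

No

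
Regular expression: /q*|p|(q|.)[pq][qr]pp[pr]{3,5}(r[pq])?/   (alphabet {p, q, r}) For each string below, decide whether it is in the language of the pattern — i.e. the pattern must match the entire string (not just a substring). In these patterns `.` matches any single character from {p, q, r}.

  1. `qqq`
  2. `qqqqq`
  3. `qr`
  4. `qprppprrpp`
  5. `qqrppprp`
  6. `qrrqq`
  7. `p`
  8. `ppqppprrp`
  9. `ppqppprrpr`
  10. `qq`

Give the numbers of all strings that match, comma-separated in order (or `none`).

1 → match
2 → match
3 → no match
4 → match
5 → match
6 → no match
7 → match
8 → match
9 → match
10 → match

1, 2, 4, 5, 7, 8, 9, 10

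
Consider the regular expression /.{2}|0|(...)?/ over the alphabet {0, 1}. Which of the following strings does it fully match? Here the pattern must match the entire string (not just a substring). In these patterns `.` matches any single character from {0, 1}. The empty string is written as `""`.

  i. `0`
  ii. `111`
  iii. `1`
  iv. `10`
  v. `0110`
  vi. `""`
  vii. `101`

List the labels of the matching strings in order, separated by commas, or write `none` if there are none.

i, ii, iv, vi, vii

i. `0` → match
ii. `111` → match
iii. `1` → no match
iv. `10` → match
v. `0110` → no match
vi. `""` → match
vii. `101` → match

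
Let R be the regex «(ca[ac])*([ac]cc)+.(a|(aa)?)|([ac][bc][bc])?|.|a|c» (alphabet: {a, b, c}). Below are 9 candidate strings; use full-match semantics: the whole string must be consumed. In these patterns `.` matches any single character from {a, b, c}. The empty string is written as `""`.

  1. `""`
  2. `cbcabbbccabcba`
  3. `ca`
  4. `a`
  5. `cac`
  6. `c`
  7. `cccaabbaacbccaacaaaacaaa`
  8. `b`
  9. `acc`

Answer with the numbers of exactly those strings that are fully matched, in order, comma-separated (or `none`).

1, 4, 6, 8, 9

1 → match
2 → no match
3 → no match
4 → match
5 → no match
6 → match
7 → no match
8 → match
9 → match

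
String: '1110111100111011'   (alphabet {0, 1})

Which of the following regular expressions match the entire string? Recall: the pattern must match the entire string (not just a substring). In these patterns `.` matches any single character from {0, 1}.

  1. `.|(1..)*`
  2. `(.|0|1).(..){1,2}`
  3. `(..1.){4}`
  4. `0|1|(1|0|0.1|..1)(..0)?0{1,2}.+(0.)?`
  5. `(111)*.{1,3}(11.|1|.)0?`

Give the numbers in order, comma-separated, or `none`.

3, 4

1 → no match
2 → no match
3 → match
4 → match
5 → no match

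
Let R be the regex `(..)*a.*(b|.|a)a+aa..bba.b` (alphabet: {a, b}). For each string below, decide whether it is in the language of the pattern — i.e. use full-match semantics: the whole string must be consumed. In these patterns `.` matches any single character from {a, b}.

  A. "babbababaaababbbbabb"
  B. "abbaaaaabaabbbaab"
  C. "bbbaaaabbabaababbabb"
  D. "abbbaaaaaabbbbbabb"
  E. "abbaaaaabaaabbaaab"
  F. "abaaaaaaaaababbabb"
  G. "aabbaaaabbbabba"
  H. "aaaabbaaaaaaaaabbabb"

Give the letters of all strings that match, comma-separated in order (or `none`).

F, H

A → no match
B → no match
C → no match
D → no match
E → no match
F → match
G → no match — must end with "b"
H → match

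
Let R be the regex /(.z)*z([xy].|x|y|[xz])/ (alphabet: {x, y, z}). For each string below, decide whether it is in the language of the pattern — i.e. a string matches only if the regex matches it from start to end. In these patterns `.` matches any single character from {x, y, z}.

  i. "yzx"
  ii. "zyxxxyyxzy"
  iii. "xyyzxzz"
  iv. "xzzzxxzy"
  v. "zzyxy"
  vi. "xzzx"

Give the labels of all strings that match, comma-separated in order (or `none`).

vi

i → no match
ii → no match
iii → no match
iv → no match
v → no match
vi → match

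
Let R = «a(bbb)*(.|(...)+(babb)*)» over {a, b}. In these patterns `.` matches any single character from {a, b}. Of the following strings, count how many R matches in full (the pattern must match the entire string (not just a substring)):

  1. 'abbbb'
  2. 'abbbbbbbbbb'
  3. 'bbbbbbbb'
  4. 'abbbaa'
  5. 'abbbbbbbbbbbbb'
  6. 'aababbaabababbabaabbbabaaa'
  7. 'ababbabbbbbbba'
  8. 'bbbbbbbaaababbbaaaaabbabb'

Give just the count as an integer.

3

1. 'abbbb' → match
2. 'abbbbbbbbbb' → match
3. 'bbbbbbbb' → no match — must start with 'a'
4. 'abbbaa' → no match
5 → match
6 → no match
7 → no match
8 → no match — must start with 'a'
Total matched: 3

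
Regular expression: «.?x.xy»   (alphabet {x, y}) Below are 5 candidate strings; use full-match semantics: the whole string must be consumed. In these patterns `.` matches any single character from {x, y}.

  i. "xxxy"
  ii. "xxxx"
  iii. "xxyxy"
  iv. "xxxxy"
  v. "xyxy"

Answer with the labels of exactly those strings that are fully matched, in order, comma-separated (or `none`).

i, iii, iv, v

i → match
ii → no match — must end with "xy"
iii → match
iv → match
v → match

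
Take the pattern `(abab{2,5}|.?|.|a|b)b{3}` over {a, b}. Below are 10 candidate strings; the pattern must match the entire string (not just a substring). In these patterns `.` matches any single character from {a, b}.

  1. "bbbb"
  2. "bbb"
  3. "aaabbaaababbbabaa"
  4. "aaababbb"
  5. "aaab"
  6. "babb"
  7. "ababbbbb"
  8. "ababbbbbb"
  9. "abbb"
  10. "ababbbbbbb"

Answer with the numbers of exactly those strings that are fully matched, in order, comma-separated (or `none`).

1, 2, 7, 8, 9, 10

1 → match
2 → match
3 → no match — must end with "b"
4 → no match
5 → no match
6 → no match
7 → match
8 → match
9 → match
10 → match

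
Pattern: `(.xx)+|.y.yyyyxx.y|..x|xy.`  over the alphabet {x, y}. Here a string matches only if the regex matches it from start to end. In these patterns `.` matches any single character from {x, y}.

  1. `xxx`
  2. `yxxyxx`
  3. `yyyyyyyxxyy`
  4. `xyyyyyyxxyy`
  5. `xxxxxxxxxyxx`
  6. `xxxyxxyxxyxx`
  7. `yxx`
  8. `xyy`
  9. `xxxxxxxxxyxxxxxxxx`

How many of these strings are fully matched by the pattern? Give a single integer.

1. `xxx` → match
2. `yxxyxx` → match
3. `yyyyyyyxxyy` → match
4. `xyyyyyyxxyy` → match
5. `xxxxxxxxxyxx` → match
6. `xxxyxxyxxyxx` → match
7. `yxx` → match
8. `xyy` → match
9 → match
Total matched: 9

9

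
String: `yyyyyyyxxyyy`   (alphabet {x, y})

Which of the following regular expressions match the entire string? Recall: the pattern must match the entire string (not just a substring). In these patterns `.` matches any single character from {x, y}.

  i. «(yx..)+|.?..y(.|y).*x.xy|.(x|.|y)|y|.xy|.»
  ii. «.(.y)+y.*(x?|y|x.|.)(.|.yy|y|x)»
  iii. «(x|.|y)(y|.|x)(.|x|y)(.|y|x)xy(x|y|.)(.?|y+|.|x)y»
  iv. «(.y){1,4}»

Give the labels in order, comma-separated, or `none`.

ii

i → no match
ii → match
iii → no match
iv → no match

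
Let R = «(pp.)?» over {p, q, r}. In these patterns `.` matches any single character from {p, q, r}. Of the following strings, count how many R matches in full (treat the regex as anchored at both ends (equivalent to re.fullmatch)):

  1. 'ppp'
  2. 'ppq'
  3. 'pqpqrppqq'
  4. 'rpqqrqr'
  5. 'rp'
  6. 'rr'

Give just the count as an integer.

1 → match
2 → match
3 → no match
4 → no match
5 → no match
6 → no match
Total matched: 2

2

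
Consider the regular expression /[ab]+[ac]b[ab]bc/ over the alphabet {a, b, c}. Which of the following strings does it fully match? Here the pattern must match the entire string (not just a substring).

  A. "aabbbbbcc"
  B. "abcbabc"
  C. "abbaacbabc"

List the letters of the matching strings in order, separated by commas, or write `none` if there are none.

B, C

A → no match — must end with "bc"
B → match
C → match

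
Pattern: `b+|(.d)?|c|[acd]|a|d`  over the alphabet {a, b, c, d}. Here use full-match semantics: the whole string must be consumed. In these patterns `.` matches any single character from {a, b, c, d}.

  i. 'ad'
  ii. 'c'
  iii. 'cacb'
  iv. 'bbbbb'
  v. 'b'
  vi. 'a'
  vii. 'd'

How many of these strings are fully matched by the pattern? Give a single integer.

6

i. 'ad' → match
ii. 'c' → match
iii. 'cacb' → no match
iv. 'bbbbb' → match
v. 'b' → match
vi. 'a' → match
vii. 'd' → match
Total matched: 6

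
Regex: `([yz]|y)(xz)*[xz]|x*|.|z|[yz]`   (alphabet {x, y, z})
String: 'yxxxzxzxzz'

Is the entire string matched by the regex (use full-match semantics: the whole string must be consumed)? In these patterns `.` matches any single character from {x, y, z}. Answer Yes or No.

No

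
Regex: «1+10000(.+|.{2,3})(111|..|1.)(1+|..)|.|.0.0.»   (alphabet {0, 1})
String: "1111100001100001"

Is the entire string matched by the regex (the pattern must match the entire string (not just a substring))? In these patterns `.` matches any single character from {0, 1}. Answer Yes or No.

Yes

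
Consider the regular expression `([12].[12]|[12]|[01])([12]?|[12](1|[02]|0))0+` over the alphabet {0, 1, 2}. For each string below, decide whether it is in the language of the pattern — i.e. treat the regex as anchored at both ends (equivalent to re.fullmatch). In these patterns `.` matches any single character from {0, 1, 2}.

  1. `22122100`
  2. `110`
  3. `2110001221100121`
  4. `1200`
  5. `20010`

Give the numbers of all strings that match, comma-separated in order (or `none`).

2, 4

1 → no match
2 → match
3 → no match — must end with `0`
4 → match
5 → no match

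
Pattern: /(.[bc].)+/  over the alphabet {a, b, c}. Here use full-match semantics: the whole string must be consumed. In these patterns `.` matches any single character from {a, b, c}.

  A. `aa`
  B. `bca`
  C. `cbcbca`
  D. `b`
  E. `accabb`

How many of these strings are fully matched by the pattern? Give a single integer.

A → no match
B → match
C → match
D → no match
E → match
Total matched: 3

3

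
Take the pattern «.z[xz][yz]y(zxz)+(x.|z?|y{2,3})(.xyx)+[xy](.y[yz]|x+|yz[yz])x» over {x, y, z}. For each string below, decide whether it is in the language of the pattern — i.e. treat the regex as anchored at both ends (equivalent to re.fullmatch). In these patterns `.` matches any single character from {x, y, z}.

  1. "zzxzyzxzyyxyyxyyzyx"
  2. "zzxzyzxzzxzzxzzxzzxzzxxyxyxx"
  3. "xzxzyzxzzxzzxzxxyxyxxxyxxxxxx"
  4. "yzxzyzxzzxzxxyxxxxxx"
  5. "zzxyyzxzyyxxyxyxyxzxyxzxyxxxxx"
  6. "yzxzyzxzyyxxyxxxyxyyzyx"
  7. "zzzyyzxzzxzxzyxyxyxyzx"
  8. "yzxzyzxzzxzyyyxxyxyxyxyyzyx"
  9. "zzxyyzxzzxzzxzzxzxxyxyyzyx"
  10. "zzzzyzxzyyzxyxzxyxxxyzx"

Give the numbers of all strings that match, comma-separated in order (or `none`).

2, 3, 4, 5, 6, 7, 8, 9, 10

1 → no match
2 → match
3 → match
4 → match
5 → match
6 → match
7 → match
8 → match
9 → match
10 → match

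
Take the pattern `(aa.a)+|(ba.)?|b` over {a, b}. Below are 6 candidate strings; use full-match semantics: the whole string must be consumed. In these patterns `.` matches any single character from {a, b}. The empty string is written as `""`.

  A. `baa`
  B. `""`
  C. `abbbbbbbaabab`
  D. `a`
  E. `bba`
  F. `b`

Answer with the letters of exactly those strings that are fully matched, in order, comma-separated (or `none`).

A, B, F

A. `baa` → match
B. `""` → match
C → no match
D. `a` → no match
E. `bba` → no match
F. `b` → match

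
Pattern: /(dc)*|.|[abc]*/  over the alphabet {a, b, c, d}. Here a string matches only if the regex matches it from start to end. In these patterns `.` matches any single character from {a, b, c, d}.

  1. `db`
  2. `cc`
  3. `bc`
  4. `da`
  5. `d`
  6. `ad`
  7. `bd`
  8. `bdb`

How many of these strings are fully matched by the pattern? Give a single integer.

1 → no match
2 → match
3 → match
4 → no match
5 → match
6 → no match
7 → no match
8 → no match
Total matched: 3

3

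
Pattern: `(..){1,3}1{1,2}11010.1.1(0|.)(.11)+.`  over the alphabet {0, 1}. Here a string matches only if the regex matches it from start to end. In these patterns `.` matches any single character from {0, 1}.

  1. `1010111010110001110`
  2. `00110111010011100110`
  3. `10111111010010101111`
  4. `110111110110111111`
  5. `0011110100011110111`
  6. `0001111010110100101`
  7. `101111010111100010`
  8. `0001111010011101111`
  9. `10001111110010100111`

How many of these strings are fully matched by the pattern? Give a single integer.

1 → no match
2 → no match
3 → match
4 → no match
5 → no match
6 → no match
7 → no match
8 → match
9 → no match
Total matched: 2

2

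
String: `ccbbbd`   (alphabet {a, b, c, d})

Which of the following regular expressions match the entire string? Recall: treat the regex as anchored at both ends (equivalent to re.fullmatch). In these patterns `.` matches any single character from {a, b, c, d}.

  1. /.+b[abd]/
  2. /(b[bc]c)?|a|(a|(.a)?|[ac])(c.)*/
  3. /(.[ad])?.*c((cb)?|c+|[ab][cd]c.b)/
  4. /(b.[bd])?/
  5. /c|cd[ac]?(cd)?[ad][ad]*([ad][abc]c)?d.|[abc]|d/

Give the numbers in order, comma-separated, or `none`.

1

1 → match
2 → no match
3 → no match
4 → no match
5 → no match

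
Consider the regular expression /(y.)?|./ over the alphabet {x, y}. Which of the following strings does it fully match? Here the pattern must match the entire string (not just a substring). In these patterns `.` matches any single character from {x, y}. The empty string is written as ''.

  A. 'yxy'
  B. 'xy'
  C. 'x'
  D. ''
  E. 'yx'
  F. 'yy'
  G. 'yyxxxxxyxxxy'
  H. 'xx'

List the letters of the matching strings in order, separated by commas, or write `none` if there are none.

A → no match
B → no match
C → match
D → match
E → match
F → match
G → no match
H → no match

C, D, E, F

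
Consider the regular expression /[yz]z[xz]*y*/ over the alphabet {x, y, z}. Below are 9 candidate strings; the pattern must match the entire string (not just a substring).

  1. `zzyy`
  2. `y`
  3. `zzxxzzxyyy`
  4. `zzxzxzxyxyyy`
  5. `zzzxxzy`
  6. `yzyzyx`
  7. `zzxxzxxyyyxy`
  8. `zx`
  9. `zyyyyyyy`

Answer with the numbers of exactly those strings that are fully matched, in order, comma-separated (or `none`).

1, 3, 5

1 → match
2 → no match
3 → match
4 → no match
5 → match
6 → no match
7 → no match
8 → no match
9 → no match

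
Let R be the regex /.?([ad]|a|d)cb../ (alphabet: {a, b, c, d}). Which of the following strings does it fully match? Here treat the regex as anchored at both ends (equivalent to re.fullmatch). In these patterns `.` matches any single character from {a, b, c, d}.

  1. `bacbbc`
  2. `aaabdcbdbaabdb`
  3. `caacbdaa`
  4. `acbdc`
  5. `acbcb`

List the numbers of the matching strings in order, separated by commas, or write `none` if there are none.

1, 4, 5

1 → match
2 → no match
3 → no match
4 → match
5 → match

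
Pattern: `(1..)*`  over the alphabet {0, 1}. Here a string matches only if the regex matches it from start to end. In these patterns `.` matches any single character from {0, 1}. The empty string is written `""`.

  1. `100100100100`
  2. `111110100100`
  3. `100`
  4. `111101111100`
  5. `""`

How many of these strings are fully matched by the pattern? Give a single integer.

1 → match
2 → match
3 → match
4 → match
5 → match
Total matched: 5

5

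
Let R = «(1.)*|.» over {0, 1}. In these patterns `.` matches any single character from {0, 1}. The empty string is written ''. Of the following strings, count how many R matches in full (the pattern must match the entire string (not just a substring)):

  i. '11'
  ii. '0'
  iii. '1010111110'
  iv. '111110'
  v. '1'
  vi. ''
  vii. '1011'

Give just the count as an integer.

i. '11' → match
ii. '0' → match
iii. '1010111110' → match
iv. '111110' → match
v. '1' → match
vi. '' → match
vii. '1011' → match
Total matched: 7

7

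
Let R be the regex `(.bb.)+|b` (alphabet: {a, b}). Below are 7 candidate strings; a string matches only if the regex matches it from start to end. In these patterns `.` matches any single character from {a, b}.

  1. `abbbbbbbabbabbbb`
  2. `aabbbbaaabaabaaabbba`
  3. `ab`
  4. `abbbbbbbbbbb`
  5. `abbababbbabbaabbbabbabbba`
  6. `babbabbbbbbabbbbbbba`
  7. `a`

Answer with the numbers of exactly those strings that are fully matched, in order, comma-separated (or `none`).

1 → match
2 → no match
3 → no match
4 → match
5 → no match
6 → no match
7 → no match

1, 4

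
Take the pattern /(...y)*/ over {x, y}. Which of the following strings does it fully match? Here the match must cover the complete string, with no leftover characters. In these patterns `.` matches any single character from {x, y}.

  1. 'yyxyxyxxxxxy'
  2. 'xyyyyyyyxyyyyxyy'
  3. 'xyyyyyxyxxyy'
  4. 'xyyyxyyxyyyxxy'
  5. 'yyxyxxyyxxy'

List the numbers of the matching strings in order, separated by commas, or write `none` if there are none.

2, 3

1. 'yyxyxyxxxxxy' → no match
2 → match
3. 'xyyyyyxyxxyy' → match
4 → no match
5. 'yyxyxxyyxxy' → no match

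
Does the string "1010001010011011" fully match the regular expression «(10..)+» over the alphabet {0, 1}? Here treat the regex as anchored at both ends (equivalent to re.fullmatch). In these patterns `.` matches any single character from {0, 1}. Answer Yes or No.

No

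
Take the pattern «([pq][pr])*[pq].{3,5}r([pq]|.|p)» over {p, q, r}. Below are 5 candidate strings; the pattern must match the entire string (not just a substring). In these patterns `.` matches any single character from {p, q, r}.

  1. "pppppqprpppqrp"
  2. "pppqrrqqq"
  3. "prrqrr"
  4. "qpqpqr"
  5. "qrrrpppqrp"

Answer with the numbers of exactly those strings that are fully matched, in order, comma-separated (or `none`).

3

1 → no match
2 → no match
3 → match
4 → no match
5 → no match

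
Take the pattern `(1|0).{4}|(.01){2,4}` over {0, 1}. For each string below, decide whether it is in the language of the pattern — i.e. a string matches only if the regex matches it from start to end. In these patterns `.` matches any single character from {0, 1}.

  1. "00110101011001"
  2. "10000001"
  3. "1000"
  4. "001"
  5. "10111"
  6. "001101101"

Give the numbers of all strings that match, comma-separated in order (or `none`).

5, 6

1 → no match
2 → no match
3 → no match
4 → no match
5 → match
6 → match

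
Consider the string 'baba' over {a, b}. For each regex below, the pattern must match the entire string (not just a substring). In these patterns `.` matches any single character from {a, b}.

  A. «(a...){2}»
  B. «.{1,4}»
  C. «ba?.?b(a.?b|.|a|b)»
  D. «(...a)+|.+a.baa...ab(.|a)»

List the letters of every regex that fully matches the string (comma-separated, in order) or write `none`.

A → no match — must start with 'a'
B → match
C → match
D → match

B, C, D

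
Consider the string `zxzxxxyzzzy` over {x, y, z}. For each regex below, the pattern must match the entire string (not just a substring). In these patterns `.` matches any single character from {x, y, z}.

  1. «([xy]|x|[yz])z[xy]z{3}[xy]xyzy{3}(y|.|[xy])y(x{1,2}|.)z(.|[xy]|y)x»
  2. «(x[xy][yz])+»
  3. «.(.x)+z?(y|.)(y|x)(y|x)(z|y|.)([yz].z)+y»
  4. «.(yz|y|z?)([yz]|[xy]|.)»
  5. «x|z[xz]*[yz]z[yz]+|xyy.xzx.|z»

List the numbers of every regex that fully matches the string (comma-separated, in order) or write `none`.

5

1 → no match — must end with `x`
2 → no match — must start with `x`
3 → no match
4 → no match
5 → match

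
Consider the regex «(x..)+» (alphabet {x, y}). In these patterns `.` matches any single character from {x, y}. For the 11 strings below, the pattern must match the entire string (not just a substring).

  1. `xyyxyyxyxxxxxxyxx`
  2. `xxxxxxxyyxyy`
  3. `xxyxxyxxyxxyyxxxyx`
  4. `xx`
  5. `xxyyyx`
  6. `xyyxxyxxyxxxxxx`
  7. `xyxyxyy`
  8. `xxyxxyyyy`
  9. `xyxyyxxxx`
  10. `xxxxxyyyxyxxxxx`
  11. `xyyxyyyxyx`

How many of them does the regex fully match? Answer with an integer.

1 → no match
2 → match
3 → no match
4 → no match
5 → no match
6 → match
7 → no match
8 → no match
9 → no match
10 → no match
11 → no match
Total matched: 2

2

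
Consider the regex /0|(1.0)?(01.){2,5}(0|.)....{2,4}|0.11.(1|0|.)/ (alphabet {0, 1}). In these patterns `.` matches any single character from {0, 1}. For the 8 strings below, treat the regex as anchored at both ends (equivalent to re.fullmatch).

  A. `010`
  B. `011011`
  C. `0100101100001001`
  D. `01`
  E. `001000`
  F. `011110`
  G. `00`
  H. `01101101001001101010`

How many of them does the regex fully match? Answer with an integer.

A → no match
B → no match
C → no match
D → no match
E → no match
F → match
G → no match
H → match
Total matched: 2

2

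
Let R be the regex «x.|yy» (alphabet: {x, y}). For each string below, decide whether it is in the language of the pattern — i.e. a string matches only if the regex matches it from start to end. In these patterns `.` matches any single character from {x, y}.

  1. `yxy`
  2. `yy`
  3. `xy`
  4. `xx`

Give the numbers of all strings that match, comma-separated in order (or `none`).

2, 3, 4

1. `yxy` → no match
2. `yy` → match
3. `xy` → match
4. `xx` → match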